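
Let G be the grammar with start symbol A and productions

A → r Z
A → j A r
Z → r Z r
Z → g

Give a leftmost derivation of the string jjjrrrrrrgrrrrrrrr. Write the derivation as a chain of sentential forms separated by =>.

A => jAr   [A → j A r]
jAr => jjArr   [A → j A r]
jjArr => jjjArrr   [A → j A r]
jjjArrr => jjjrZrrr   [A → r Z]
jjjrZrrr => jjjrrZrrrr   [Z → r Z r]
jjjrrZrrrr => jjjrrrZrrrrr   [Z → r Z r]
jjjrrrZrrrrr => jjjrrrrZrrrrrr   [Z → r Z r]
jjjrrrrZrrrrrr => jjjrrrrrZrrrrrrr   [Z → r Z r]
jjjrrrrrZrrrrrrr => jjjrrrrrrZrrrrrrrr   [Z → r Z r]
jjjrrrrrrZrrrrrrrr => jjjrrrrrrgrrrrrrrr   [Z → g]

A => jAr => jjArr => jjjArrr => jjjrZrrr => jjjrrZrrrr => jjjrrrZrrrrr => jjjrrrrZrrrrrr => jjjrrrrrZrrrrrrr => jjjrrrrrrZrrrrrrrr => jjjrrrrrrgrrrrrrrr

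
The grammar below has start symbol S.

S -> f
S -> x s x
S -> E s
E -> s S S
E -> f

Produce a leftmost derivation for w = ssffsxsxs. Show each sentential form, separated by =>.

S=>Es=>sSSs=>sEsSs=>ssSSsSs=>ssfSsSs=>ssffsSs=>ssffsxsxs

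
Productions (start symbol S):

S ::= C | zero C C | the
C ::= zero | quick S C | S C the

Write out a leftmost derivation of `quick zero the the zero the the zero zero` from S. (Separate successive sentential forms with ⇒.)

S ⇒ C ⇒ quick S C ⇒ quick zero C C C ⇒ quick zero S C the C C ⇒ quick zero the C the C C ⇒ quick zero the S C the the C C ⇒ quick zero the the C the the C C ⇒ quick zero the the zero the the C C ⇒ quick zero the the zero the the zero C ⇒ quick zero the the zero the the zero zero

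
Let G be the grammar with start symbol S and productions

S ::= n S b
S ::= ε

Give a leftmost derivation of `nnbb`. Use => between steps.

S => nSb   [S ::= n S b]
nSb => nnSbb   [S ::= n S b]
nnSbb => nnbb   [S ::= ε]

S => nSb => nnSbb => nnbb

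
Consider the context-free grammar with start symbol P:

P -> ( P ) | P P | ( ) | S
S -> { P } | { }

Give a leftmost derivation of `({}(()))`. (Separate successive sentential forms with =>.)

P => (P) => (PP) => (SP) => ({}P) => ({}(P)) => ({}(()))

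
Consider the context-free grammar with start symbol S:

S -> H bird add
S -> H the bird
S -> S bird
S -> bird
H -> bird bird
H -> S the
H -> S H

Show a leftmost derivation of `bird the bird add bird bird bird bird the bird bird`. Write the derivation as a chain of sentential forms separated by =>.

S => S bird   [S -> S bird]
S bird => H the bird bird   [S -> H the bird]
H the bird bird => S H the bird bird   [H -> S H]
S H the bird bird => S bird H the bird bird   [S -> S bird]
S bird H the bird bird => S bird bird H the bird bird   [S -> S bird]
S bird bird H the bird bird => H bird add bird bird H the bird bird   [S -> H bird add]
H bird add bird bird H the bird bird => S the bird add bird bird H the bird bird   [H -> S the]
S the bird add bird bird H the bird bird => bird the bird add bird bird H the bird bird   [S -> bird]
bird the bird add bird bird H the bird bird => bird the bird add bird bird bird bird the bird bird   [H -> bird bird]

S => S bird => H the bird bird => S H the bird bird => S bird H the bird bird => S bird bird H the bird bird => H bird add bird bird H the bird bird => S the bird add bird bird H the bird bird => bird the bird add bird bird H the bird bird => bird the bird add bird bird bird bird the bird bird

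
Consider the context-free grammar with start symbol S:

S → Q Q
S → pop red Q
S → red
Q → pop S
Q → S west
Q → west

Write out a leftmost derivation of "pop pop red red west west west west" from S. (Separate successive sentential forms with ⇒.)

S ⇒ Q Q ⇒ pop S Q ⇒ pop pop red Q Q ⇒ pop pop red S west Q ⇒ pop pop red Q Q west Q ⇒ pop pop red S west Q west Q ⇒ pop pop red red west Q west Q ⇒ pop pop red red west west west Q ⇒ pop pop red red west west west west

S ⇒ Q Q   [S → Q Q]
Q Q ⇒ pop S Q   [Q → pop S]
pop S Q ⇒ pop pop red Q Q   [S → pop red Q]
pop pop red Q Q ⇒ pop pop red S west Q   [Q → S west]
pop pop red S west Q ⇒ pop pop red Q Q west Q   [S → Q Q]
pop pop red Q Q west Q ⇒ pop pop red S west Q west Q   [Q → S west]
pop pop red S west Q west Q ⇒ pop pop red red west Q west Q   [S → red]
pop pop red red west Q west Q ⇒ pop pop red red west west west Q   [Q → west]
pop pop red red west west west Q ⇒ pop pop red red west west west west   [Q → west]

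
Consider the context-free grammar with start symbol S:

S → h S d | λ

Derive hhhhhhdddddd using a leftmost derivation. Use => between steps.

S => hSd => hhSdd => hhhSddd => hhhhSdddd => hhhhhSddddd => hhhhhhSdddddd => hhhhhhdddddd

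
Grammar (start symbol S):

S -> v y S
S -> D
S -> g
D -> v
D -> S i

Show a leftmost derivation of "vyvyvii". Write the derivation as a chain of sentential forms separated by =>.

S => D => Si => Di => Sii => vySii => vyvySii => vyvyDii => vyvyvii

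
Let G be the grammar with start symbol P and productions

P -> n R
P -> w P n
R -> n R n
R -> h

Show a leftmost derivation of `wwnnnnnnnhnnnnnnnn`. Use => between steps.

P=>wPn=>wwPnn=>wwnRnn=>wwnnRnnn=>wwnnnRnnnn=>wwnnnnRnnnnn=>wwnnnnnRnnnnnn=>wwnnnnnnRnnnnnnn=>wwnnnnnnnRnnnnnnnn=>wwnnnnnnnhnnnnnnnn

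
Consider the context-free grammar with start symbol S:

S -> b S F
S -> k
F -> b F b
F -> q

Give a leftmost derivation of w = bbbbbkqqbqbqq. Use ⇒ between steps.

S ⇒ bSF ⇒ bbSFF ⇒ bbbSFFF ⇒ bbbbSFFFF ⇒ bbbbbSFFFFF ⇒ bbbbbkFFFFF ⇒ bbbbbkqFFFF ⇒ bbbbbkqqFFF ⇒ bbbbbkqqbFbFF ⇒ bbbbbkqqbqbFF ⇒ bbbbbkqqbqbqF ⇒ bbbbbkqqbqbqq

S ⇒ bSF   [S -> b S F]
bSF ⇒ bbSFF   [S -> b S F]
bbSFF ⇒ bbbSFFF   [S -> b S F]
bbbSFFF ⇒ bbbbSFFFF   [S -> b S F]
bbbbSFFFF ⇒ bbbbbSFFFFF   [S -> b S F]
bbbbbSFFFFF ⇒ bbbbbkFFFFF   [S -> k]
bbbbbkFFFFF ⇒ bbbbbkqFFFF   [F -> q]
bbbbbkqFFFF ⇒ bbbbbkqqFFF   [F -> q]
bbbbbkqqFFF ⇒ bbbbbkqqbFbFF   [F -> b F b]
bbbbbkqqbFbFF ⇒ bbbbbkqqbqbFF   [F -> q]
bbbbbkqqbqbFF ⇒ bbbbbkqqbqbqF   [F -> q]
bbbbbkqqbqbqF ⇒ bbbbbkqqbqbqq   [F -> q]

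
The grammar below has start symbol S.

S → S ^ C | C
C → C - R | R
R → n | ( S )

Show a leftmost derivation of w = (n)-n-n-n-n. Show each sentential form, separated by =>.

S => C => C-R => C-R-R => C-R-R-R => C-R-R-R-R => R-R-R-R-R => (S)-R-R-R-R => (C)-R-R-R-R => (R)-R-R-R-R => (n)-R-R-R-R => (n)-n-R-R-R => (n)-n-n-R-R => (n)-n-n-n-R => (n)-n-n-n-n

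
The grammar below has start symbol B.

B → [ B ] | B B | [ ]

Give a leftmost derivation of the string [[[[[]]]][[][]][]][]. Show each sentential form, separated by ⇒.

B ⇒ BB   [B → B B]
BB ⇒ [B]B   [B → [ B ]]
[B]B ⇒ [BB]B   [B → B B]
[BB]B ⇒ [BBB]B   [B → B B]
[BBB]B ⇒ [[B]BB]B   [B → [ B ]]
[[B]BB]B ⇒ [[[B]]BB]B   [B → [ B ]]
[[[B]]BB]B ⇒ [[[[B]]]BB]B   [B → [ B ]]
[[[[B]]]BB]B ⇒ [[[[[]]]]BB]B   [B → [ ]]
[[[[[]]]]BB]B ⇒ [[[[[]]]][B]B]B   [B → [ B ]]
[[[[[]]]][B]B]B ⇒ [[[[[]]]][BB]B]B   [B → B B]
[[[[[]]]][BB]B]B ⇒ [[[[[]]]][[]B]B]B   [B → [ ]]
[[[[[]]]][[]B]B]B ⇒ [[[[[]]]][[][]]B]B   [B → [ ]]
[[[[[]]]][[][]]B]B ⇒ [[[[[]]]][[][]][]]B   [B → [ ]]
[[[[[]]]][[][]][]]B ⇒ [[[[[]]]][[][]][]][]   [B → [ ]]

B ⇒ BB ⇒ [B]B ⇒ [BB]B ⇒ [BBB]B ⇒ [[B]BB]B ⇒ [[[B]]BB]B ⇒ [[[[B]]]BB]B ⇒ [[[[[]]]]BB]B ⇒ [[[[[]]]][B]B]B ⇒ [[[[[]]]][BB]B]B ⇒ [[[[[]]]][[]B]B]B ⇒ [[[[[]]]][[][]]B]B ⇒ [[[[[]]]][[][]][]]B ⇒ [[[[[]]]][[][]][]][]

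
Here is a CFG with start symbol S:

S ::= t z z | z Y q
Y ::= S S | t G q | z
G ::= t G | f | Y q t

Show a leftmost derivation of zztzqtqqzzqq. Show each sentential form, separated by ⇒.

S ⇒ zYq ⇒ zSSq ⇒ zzYqSq ⇒ zztGqqSq ⇒ zztYqtqqSq ⇒ zztzqtqqSq ⇒ zztzqtqqzYqq ⇒ zztzqtqqzzqq

S ⇒ zYq   [S ::= z Y q]
zYq ⇒ zSSq   [Y ::= S S]
zSSq ⇒ zzYqSq   [S ::= z Y q]
zzYqSq ⇒ zztGqqSq   [Y ::= t G q]
zztGqqSq ⇒ zztYqtqqSq   [G ::= Y q t]
zztYqtqqSq ⇒ zztzqtqqSq   [Y ::= z]
zztzqtqqSq ⇒ zztzqtqqzYqq   [S ::= z Y q]
zztzqtqqzYqq ⇒ zztzqtqqzzqq   [Y ::= z]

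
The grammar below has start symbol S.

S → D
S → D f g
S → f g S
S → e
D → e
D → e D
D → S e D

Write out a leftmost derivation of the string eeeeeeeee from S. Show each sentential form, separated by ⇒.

S⇒D⇒SeD⇒DeD⇒eDeD⇒eeDeD⇒eeeDeD⇒eeeeeD⇒eeeeeeD⇒eeeeeeSeD⇒eeeeeeDeD⇒eeeeeeeeD⇒eeeeeeeee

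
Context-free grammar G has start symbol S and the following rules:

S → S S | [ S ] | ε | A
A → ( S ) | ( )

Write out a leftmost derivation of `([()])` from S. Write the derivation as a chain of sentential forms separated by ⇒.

S ⇒ A ⇒ (S) ⇒ ([S]) ⇒ ([A]) ⇒ ([(S)]) ⇒ ([()])

S ⇒ A   [S → A]
A ⇒ (S)   [A → ( S )]
(S) ⇒ ([S])   [S → [ S ]]
([S]) ⇒ ([A])   [S → A]
([A]) ⇒ ([(S)])   [A → ( S )]
([(S)]) ⇒ ([()])   [S → ε]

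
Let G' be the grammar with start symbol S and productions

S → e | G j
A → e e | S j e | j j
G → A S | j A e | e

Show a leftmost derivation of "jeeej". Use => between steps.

S => Gj => jAej => jeeej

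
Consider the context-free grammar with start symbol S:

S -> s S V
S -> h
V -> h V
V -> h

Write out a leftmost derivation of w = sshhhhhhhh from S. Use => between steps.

S => sSV => ssSVV => sshVV => sshhV => sshhhV => sshhhhV => sshhhhhV => sshhhhhhV => sshhhhhhhV => sshhhhhhhh

S => sSV   [S -> s S V]
sSV => ssSVV   [S -> s S V]
ssSVV => sshVV   [S -> h]
sshVV => sshhV   [V -> h]
sshhV => sshhhV   [V -> h V]
sshhhV => sshhhhV   [V -> h V]
sshhhhV => sshhhhhV   [V -> h V]
sshhhhhV => sshhhhhhV   [V -> h V]
sshhhhhhV => sshhhhhhhV   [V -> h V]
sshhhhhhhV => sshhhhhhhh   [V -> h]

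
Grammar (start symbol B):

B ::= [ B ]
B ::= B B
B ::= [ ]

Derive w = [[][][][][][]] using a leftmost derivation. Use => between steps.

B => [B] => [BB] => [BBB] => [BBBB] => [BBBBB] => [BBBBBB] => [[]BBBBB] => [[][]BBBB] => [[][][]BBB] => [[][][][]BB] => [[][][][][]B] => [[][][][][][]]

B => [B]   [B ::= [ B ]]
[B] => [BB]   [B ::= B B]
[BB] => [BBB]   [B ::= B B]
[BBB] => [BBBB]   [B ::= B B]
[BBBB] => [BBBBB]   [B ::= B B]
[BBBBB] => [BBBBBB]   [B ::= B B]
[BBBBBB] => [[]BBBBB]   [B ::= [ ]]
[[]BBBBB] => [[][]BBBB]   [B ::= [ ]]
[[][]BBBB] => [[][][]BBB]   [B ::= [ ]]
[[][][]BBB] => [[][][][]BB]   [B ::= [ ]]
[[][][][]BB] => [[][][][][]B]   [B ::= [ ]]
[[][][][][]B] => [[][][][][][]]   [B ::= [ ]]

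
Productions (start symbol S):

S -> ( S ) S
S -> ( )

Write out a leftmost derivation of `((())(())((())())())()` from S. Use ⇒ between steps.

S⇒(S)S⇒((S)S)S⇒((())S)S⇒((())(S)S)S⇒((())(())S)S⇒((())(())(S)S)S⇒((())(())((S)S)S)S⇒((())(())((())S)S)S⇒((())(())((())())S)S⇒((())(())((())())())S⇒((())(())((())())())()

S ⇒ (S)S   [S -> ( S ) S]
(S)S ⇒ ((S)S)S   [S -> ( S ) S]
((S)S)S ⇒ ((())S)S   [S -> ( )]
((())S)S ⇒ ((())(S)S)S   [S -> ( S ) S]
((())(S)S)S ⇒ ((())(())S)S   [S -> ( )]
((())(())S)S ⇒ ((())(())(S)S)S   [S -> ( S ) S]
((())(())(S)S)S ⇒ ((())(())((S)S)S)S   [S -> ( S ) S]
((())(())((S)S)S)S ⇒ ((())(())((())S)S)S   [S -> ( )]
((())(())((())S)S)S ⇒ ((())(())((())())S)S   [S -> ( )]
((())(())((())())S)S ⇒ ((())(())((())())())S   [S -> ( )]
((())(())((())())())S ⇒ ((())(())((())())())()   [S -> ( )]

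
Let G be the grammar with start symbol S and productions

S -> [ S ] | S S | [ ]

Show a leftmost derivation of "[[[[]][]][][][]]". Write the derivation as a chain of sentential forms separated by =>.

S => [S]   [S -> [ S ]]
[S] => [SS]   [S -> S S]
[SS] => [SSS]   [S -> S S]
[SSS] => [SSSS]   [S -> S S]
[SSSS] => [[S]SSS]   [S -> [ S ]]
[[S]SSS] => [[SS]SSS]   [S -> S S]
[[SS]SSS] => [[[S]S]SSS]   [S -> [ S ]]
[[[S]S]SSS] => [[[[]]S]SSS]   [S -> [ ]]
[[[[]]S]SSS] => [[[[]][]]SSS]   [S -> [ ]]
[[[[]][]]SSS] => [[[[]][]][]SS]   [S -> [ ]]
[[[[]][]][]SS] => [[[[]][]][][]S]   [S -> [ ]]
[[[[]][]][][]S] => [[[[]][]][][][]]   [S -> [ ]]

S => [S] => [SS] => [SSS] => [SSSS] => [[S]SSS] => [[SS]SSS] => [[[S]S]SSS] => [[[[]]S]SSS] => [[[[]][]]SSS] => [[[[]][]][]SS] => [[[[]][]][][]S] => [[[[]][]][][][]]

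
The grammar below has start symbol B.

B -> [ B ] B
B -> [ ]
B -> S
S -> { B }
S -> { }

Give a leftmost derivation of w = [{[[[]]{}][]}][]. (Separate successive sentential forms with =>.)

B => [B]B   [B -> [ B ] B]
[B]B => [S]B   [B -> S]
[S]B => [{B}]B   [S -> { B }]
[{B}]B => [{[B]B}]B   [B -> [ B ] B]
[{[B]B}]B => [{[[B]B]B}]B   [B -> [ B ] B]
[{[[B]B]B}]B => [{[[[]]B]B}]B   [B -> [ ]]
[{[[[]]B]B}]B => [{[[[]]S]B}]B   [B -> S]
[{[[[]]S]B}]B => [{[[[]]{}]B}]B   [S -> { }]
[{[[[]]{}]B}]B => [{[[[]]{}][]}]B   [B -> [ ]]
[{[[[]]{}][]}]B => [{[[[]]{}][]}][]   [B -> [ ]]

B => [B]B => [S]B => [{B}]B => [{[B]B}]B => [{[[B]B]B}]B => [{[[[]]B]B}]B => [{[[[]]S]B}]B => [{[[[]]{}]B}]B => [{[[[]]{}][]}]B => [{[[[]]{}][]}][]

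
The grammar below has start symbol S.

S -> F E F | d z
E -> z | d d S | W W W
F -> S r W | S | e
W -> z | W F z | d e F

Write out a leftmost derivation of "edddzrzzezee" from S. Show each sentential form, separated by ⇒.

S ⇒ FEF   [S -> F E F]
FEF ⇒ eEF   [F -> e]
eEF ⇒ eddSF   [E -> d d S]
eddSF ⇒ eddFEFF   [S -> F E F]
eddFEFF ⇒ eddSEFF   [F -> S]
eddSEFF ⇒ eddFEFEFF   [S -> F E F]
eddFEFEFF ⇒ eddSrWEFEFF   [F -> S r W]
eddSrWEFEFF ⇒ edddzrWEFEFF   [S -> d z]
edddzrWEFEFF ⇒ edddzrzEFEFF   [W -> z]
edddzrzEFEFF ⇒ edddzrzzFEFF   [E -> z]
edddzrzzFEFF ⇒ edddzrzzeEFF   [F -> e]
edddzrzzeEFF ⇒ edddzrzzezFF   [E -> z]
edddzrzzezFF ⇒ edddzrzzezeF   [F -> e]
edddzrzzezeF ⇒ edddzrzzezee   [F -> e]

S ⇒ FEF ⇒ eEF ⇒ eddSF ⇒ eddFEFF ⇒ eddSEFF ⇒ eddFEFEFF ⇒ eddSrWEFEFF ⇒ edddzrWEFEFF ⇒ edddzrzEFEFF ⇒ edddzrzzFEFF ⇒ edddzrzzeEFF ⇒ edddzrzzezFF ⇒ edddzrzzezeF ⇒ edddzrzzezee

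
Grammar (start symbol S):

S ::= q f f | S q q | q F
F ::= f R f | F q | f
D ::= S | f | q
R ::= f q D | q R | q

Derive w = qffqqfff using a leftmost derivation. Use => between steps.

S => qF => qfRf => qffqDf => qffqSf => qffqqfff

S => qF   [S ::= q F]
qF => qfRf   [F ::= f R f]
qfRf => qffqDf   [R ::= f q D]
qffqDf => qffqSf   [D ::= S]
qffqSf => qffqqfff   [S ::= q f f]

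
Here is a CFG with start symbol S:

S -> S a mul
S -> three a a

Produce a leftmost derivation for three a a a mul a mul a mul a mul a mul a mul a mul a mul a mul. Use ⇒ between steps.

S ⇒ S a mul   [S -> S a mul]
S a mul ⇒ S a mul a mul   [S -> S a mul]
S a mul a mul ⇒ S a mul a mul a mul   [S -> S a mul]
S a mul a mul a mul ⇒ S a mul a mul a mul a mul   [S -> S a mul]
S a mul a mul a mul a mul ⇒ S a mul a mul a mul a mul a mul   [S -> S a mul]
S a mul a mul a mul a mul a mul ⇒ S a mul a mul a mul a mul a mul a mul   [S -> S a mul]
S a mul a mul a mul a mul a mul a mul ⇒ S a mul a mul a mul a mul a mul a mul a mul   [S -> S a mul]
S a mul a mul a mul a mul a mul a mul a mul ⇒ S a mul a mul a mul a mul a mul a mul a mul a mul   [S -> S a mul]
S a mul a mul a mul a mul a mul a mul a mul a mul ⇒ S a mul a mul a mul a mul a mul a mul a mul a mul a mul   [S -> S a mul]
S a mul a mul a mul a mul a mul a mul a mul a mul a mul ⇒ three a a a mul a mul a mul a mul a mul a mul a mul a mul a mul   [S -> three a a]

S ⇒ S a mul ⇒ S a mul a mul ⇒ S a mul a mul a mul ⇒ S a mul a mul a mul a mul ⇒ S a mul a mul a mul a mul a mul ⇒ S a mul a mul a mul a mul a mul a mul ⇒ S a mul a mul a mul a mul a mul a mul a mul ⇒ S a mul a mul a mul a mul a mul a mul a mul a mul ⇒ S a mul a mul a mul a mul a mul a mul a mul a mul a mul ⇒ three a a a mul a mul a mul a mul a mul a mul a mul a mul a mul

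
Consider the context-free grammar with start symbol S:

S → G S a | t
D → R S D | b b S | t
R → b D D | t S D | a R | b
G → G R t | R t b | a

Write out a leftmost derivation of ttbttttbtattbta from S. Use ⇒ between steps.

S ⇒ GSa ⇒ RtbSa ⇒ tSDtbSa ⇒ ttDtbSa ⇒ ttRSDtbSa ⇒ ttbSDtbSa ⇒ ttbGSaDtbSa ⇒ ttbRtbSaDtbSa ⇒ ttbtSDtbSaDtbSa ⇒ ttbttDtbSaDtbSa ⇒ ttbttttbSaDtbSa ⇒ ttbttttbtaDtbSa ⇒ ttbttttbtattbSa ⇒ ttbttttbtattbta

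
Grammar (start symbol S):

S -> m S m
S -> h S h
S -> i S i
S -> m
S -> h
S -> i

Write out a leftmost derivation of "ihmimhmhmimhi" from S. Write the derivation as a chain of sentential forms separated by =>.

S=>iSi=>ihShi=>ihmSmhi=>ihmiSimhi=>ihmimSmimhi=>ihmimhShmimhi=>ihmimhmhmimhi

S => iSi   [S -> i S i]
iSi => ihShi   [S -> h S h]
ihShi => ihmSmhi   [S -> m S m]
ihmSmhi => ihmiSimhi   [S -> i S i]
ihmiSimhi => ihmimSmimhi   [S -> m S m]
ihmimSmimhi => ihmimhShmimhi   [S -> h S h]
ihmimhShmimhi => ihmimhmhmimhi   [S -> m]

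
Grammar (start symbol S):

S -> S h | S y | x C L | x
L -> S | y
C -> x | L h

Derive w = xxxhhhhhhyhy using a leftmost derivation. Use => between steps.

S => xCL => xLhL => xShL => xxCLhL => xxLhLhL => xxShLhL => xxShhLhL => xxShhhLhL => xxShhhhLhL => xxShhhhhLhL => xxShhhhhhLhL => xxxhhhhhhLhL => xxxhhhhhhyhL => xxxhhhhhhyhy

S => xCL   [S -> x C L]
xCL => xLhL   [C -> L h]
xLhL => xShL   [L -> S]
xShL => xxCLhL   [S -> x C L]
xxCLhL => xxLhLhL   [C -> L h]
xxLhLhL => xxShLhL   [L -> S]
xxShLhL => xxShhLhL   [S -> S h]
xxShhLhL => xxShhhLhL   [S -> S h]
xxShhhLhL => xxShhhhLhL   [S -> S h]
xxShhhhLhL => xxShhhhhLhL   [S -> S h]
xxShhhhhLhL => xxShhhhhhLhL   [S -> S h]
xxShhhhhhLhL => xxxhhhhhhLhL   [S -> x]
xxxhhhhhhLhL => xxxhhhhhhyhL   [L -> y]
xxxhhhhhhyhL => xxxhhhhhhyhy   [L -> y]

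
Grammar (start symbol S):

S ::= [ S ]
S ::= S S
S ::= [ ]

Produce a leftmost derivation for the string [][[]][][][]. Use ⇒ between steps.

S ⇒ SS   [S ::= S S]
SS ⇒ SSS   [S ::= S S]
SSS ⇒ SSSS   [S ::= S S]
SSSS ⇒ SSSSS   [S ::= S S]
SSSSS ⇒ []SSSS   [S ::= [ ]]
[]SSSS ⇒ [][S]SSS   [S ::= [ S ]]
[][S]SSS ⇒ [][[]]SSS   [S ::= [ ]]
[][[]]SSS ⇒ [][[]][]SS   [S ::= [ ]]
[][[]][]SS ⇒ [][[]][][]S   [S ::= [ ]]
[][[]][][]S ⇒ [][[]][][][]   [S ::= [ ]]

S ⇒ SS ⇒ SSS ⇒ SSSS ⇒ SSSSS ⇒ []SSSS ⇒ [][S]SSS ⇒ [][[]]SSS ⇒ [][[]][]SS ⇒ [][[]][][]S ⇒ [][[]][][][]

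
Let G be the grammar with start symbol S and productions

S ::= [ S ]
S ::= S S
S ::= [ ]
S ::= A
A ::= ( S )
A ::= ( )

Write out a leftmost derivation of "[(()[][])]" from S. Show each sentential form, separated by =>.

S => [S]   [S ::= [ S ]]
[S] => [A]   [S ::= A]
[A] => [(S)]   [A ::= ( S )]
[(S)] => [(SS)]   [S ::= S S]
[(SS)] => [(SSS)]   [S ::= S S]
[(SSS)] => [(ASS)]   [S ::= A]
[(ASS)] => [(()SS)]   [A ::= ( )]
[(()SS)] => [(()[]S)]   [S ::= [ ]]
[(()[]S)] => [(()[][])]   [S ::= [ ]]

S => [S] => [A] => [(S)] => [(SS)] => [(SSS)] => [(ASS)] => [(()SS)] => [(()[]S)] => [(()[][])]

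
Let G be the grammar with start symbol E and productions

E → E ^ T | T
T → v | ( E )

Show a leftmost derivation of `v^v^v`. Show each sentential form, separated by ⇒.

E ⇒ E^T ⇒ E^T^T ⇒ T^T^T ⇒ v^T^T ⇒ v^v^T ⇒ v^v^v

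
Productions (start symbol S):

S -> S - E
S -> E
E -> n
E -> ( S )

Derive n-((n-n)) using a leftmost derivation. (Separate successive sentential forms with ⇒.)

S ⇒ S-E   [S -> S - E]
S-E ⇒ E-E   [S -> E]
E-E ⇒ n-E   [E -> n]
n-E ⇒ n-(S)   [E -> ( S )]
n-(S) ⇒ n-(E)   [S -> E]
n-(E) ⇒ n-((S))   [E -> ( S )]
n-((S)) ⇒ n-((S-E))   [S -> S - E]
n-((S-E)) ⇒ n-((E-E))   [S -> E]
n-((E-E)) ⇒ n-((n-E))   [E -> n]
n-((n-E)) ⇒ n-((n-n))   [E -> n]

S ⇒ S-E ⇒ E-E ⇒ n-E ⇒ n-(S) ⇒ n-(E) ⇒ n-((S)) ⇒ n-((S-E)) ⇒ n-((E-E)) ⇒ n-((n-E)) ⇒ n-((n-n))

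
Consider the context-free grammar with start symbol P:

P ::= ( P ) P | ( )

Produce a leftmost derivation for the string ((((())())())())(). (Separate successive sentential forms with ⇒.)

P ⇒ (P)P   [P ::= ( P ) P]
(P)P ⇒ ((P)P)P   [P ::= ( P ) P]
((P)P)P ⇒ (((P)P)P)P   [P ::= ( P ) P]
(((P)P)P)P ⇒ ((((P)P)P)P)P   [P ::= ( P ) P]
((((P)P)P)P)P ⇒ ((((())P)P)P)P   [P ::= ( )]
((((())P)P)P)P ⇒ ((((())())P)P)P   [P ::= ( )]
((((())())P)P)P ⇒ ((((())())())P)P   [P ::= ( )]
((((())())())P)P ⇒ ((((())())())())P   [P ::= ( )]
((((())())())())P ⇒ ((((())())())())()   [P ::= ( )]

P ⇒ (P)P ⇒ ((P)P)P ⇒ (((P)P)P)P ⇒ ((((P)P)P)P)P ⇒ ((((())P)P)P)P ⇒ ((((())())P)P)P ⇒ ((((())())())P)P ⇒ ((((())())())())P ⇒ ((((())())())())()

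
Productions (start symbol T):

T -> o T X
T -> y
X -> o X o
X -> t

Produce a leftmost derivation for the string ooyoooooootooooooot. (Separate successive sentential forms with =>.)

T => oTX   [T -> o T X]
oTX => ooTXX   [T -> o T X]
ooTXX => ooyXX   [T -> y]
ooyXX => ooyoXoX   [X -> o X o]
ooyoXoX => ooyooXooX   [X -> o X o]
ooyooXooX => ooyoooXoooX   [X -> o X o]
ooyoooXoooX => ooyooooXooooX   [X -> o X o]
ooyooooXooooX => ooyoooooXoooooX   [X -> o X o]
ooyoooooXoooooX => ooyooooooXooooooX   [X -> o X o]
ooyooooooXooooooX => ooyoooooooXoooooooX   [X -> o X o]
ooyoooooooXoooooooX => ooyoooooootoooooooX   [X -> t]
ooyoooooootoooooooX => ooyoooooootooooooot   [X -> t]

T => oTX => ooTXX => ooyXX => ooyoXoX => ooyooXooX => ooyoooXoooX => ooyooooXooooX => ooyoooooXoooooX => ooyooooooXooooooX => ooyoooooooXoooooooX => ooyoooooootoooooooX => ooyoooooootooooooot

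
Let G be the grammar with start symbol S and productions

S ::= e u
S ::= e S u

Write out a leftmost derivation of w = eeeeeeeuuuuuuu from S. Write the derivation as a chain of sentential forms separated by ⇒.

S ⇒ eSu   [S ::= e S u]
eSu ⇒ eeSuu   [S ::= e S u]
eeSuu ⇒ eeeSuuu   [S ::= e S u]
eeeSuuu ⇒ eeeeSuuuu   [S ::= e S u]
eeeeSuuuu ⇒ eeeeeSuuuuu   [S ::= e S u]
eeeeeSuuuuu ⇒ eeeeeeSuuuuuu   [S ::= e S u]
eeeeeeSuuuuuu ⇒ eeeeeeeuuuuuuu   [S ::= e u]

S ⇒ eSu ⇒ eeSuu ⇒ eeeSuuu ⇒ eeeeSuuuu ⇒ eeeeeSuuuuu ⇒ eeeeeeSuuuuuu ⇒ eeeeeeeuuuuuuu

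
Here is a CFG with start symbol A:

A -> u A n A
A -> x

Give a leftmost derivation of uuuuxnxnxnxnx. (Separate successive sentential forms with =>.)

A => uAnA => uuAnAnA => uuuAnAnAnA => uuuuAnAnAnAnA => uuuuxnAnAnAnA => uuuuxnxnAnAnA => uuuuxnxnxnAnA => uuuuxnxnxnxnA => uuuuxnxnxnxnx

A => uAnA   [A -> u A n A]
uAnA => uuAnAnA   [A -> u A n A]
uuAnAnA => uuuAnAnAnA   [A -> u A n A]
uuuAnAnAnA => uuuuAnAnAnAnA   [A -> u A n A]
uuuuAnAnAnAnA => uuuuxnAnAnAnA   [A -> x]
uuuuxnAnAnAnA => uuuuxnxnAnAnA   [A -> x]
uuuuxnxnAnAnA => uuuuxnxnxnAnA   [A -> x]
uuuuxnxnxnAnA => uuuuxnxnxnxnA   [A -> x]
uuuuxnxnxnxnA => uuuuxnxnxnxnx   [A -> x]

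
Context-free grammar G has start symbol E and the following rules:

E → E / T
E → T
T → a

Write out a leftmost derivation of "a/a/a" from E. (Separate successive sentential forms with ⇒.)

E ⇒ E/T ⇒ E/T/T ⇒ T/T/T ⇒ a/T/T ⇒ a/a/T ⇒ a/a/a

E ⇒ E/T   [E → E / T]
E/T ⇒ E/T/T   [E → E / T]
E/T/T ⇒ T/T/T   [E → T]
T/T/T ⇒ a/T/T   [T → a]
a/T/T ⇒ a/a/T   [T → a]
a/a/T ⇒ a/a/a   [T → a]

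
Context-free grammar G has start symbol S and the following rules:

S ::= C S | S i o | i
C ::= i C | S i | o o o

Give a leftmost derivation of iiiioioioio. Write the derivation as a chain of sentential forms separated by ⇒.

S ⇒ Sio   [S ::= S i o]
Sio ⇒ CSio   [S ::= C S]
CSio ⇒ SiSio   [C ::= S i]
SiSio ⇒ iiSio   [S ::= i]
iiSio ⇒ iiSioio   [S ::= S i o]
iiSioio ⇒ iiSioioio   [S ::= S i o]
iiSioioio ⇒ iiSioioioio   [S ::= S i o]
iiSioioioio ⇒ iiiioioioio   [S ::= i]

S⇒Sio⇒CSio⇒SiSio⇒iiSio⇒iiSioio⇒iiSioioio⇒iiSioioioio⇒iiiioioioio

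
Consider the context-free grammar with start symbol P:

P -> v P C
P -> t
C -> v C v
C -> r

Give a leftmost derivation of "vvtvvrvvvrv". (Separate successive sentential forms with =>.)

P=>vPC=>vvPCC=>vvtCC=>vvtvCvC=>vvtvvCvvC=>vvtvvrvvC=>vvtvvrvvvCv=>vvtvvrvvvrv

P => vPC   [P -> v P C]
vPC => vvPCC   [P -> v P C]
vvPCC => vvtCC   [P -> t]
vvtCC => vvtvCvC   [C -> v C v]
vvtvCvC => vvtvvCvvC   [C -> v C v]
vvtvvCvvC => vvtvvrvvC   [C -> r]
vvtvvrvvC => vvtvvrvvvCv   [C -> v C v]
vvtvvrvvvCv => vvtvvrvvvrv   [C -> r]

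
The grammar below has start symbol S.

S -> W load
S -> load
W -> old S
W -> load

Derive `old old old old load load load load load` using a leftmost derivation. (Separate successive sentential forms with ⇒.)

S ⇒ W load   [S -> W load]
W load ⇒ old S load   [W -> old S]
old S load ⇒ old W load load   [S -> W load]
old W load load ⇒ old old S load load   [W -> old S]
old old S load load ⇒ old old W load load load   [S -> W load]
old old W load load load ⇒ old old old S load load load   [W -> old S]
old old old S load load load ⇒ old old old W load load load load   [S -> W load]
old old old W load load load load ⇒ old old old old S load load load load   [W -> old S]
old old old old S load load load load ⇒ old old old old load load load load load   [S -> load]

S ⇒ W load ⇒ old S load ⇒ old W load load ⇒ old old S load load ⇒ old old W load load load ⇒ old old old S load load load ⇒ old old old W load load load load ⇒ old old old old S load load load load ⇒ old old old old load load load load load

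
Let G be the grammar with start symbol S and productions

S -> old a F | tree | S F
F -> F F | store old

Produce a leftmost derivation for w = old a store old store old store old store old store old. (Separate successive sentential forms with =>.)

S => old a F => old a F F => old a F F F => old a F F F F => old a F F F F F => old a store old F F F F => old a store old store old F F F => old a store old store old store old F F => old a store old store old store old store old F => old a store old store old store old store old store old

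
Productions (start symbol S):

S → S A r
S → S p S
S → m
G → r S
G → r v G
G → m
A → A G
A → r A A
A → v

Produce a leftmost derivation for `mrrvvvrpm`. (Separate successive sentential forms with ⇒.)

S ⇒ SpS   [S → S p S]
SpS ⇒ SArpS   [S → S A r]
SArpS ⇒ mArpS   [S → m]
mArpS ⇒ mrAArpS   [A → r A A]
mrAArpS ⇒ mrrAAArpS   [A → r A A]
mrrAAArpS ⇒ mrrvAArpS   [A → v]
mrrvAArpS ⇒ mrrvvArpS   [A → v]
mrrvvArpS ⇒ mrrvvvrpS   [A → v]
mrrvvvrpS ⇒ mrrvvvrpm   [S → m]

S⇒SpS⇒SArpS⇒mArpS⇒mrAArpS⇒mrrAAArpS⇒mrrvAArpS⇒mrrvvArpS⇒mrrvvvrpS⇒mrrvvvrpm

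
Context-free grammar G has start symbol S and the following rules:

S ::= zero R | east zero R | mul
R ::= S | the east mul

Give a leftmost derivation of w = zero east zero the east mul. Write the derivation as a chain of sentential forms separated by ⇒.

S ⇒ zero R   [S ::= zero R]
zero R ⇒ zero S   [R ::= S]
zero S ⇒ zero east zero R   [S ::= east zero R]
zero east zero R ⇒ zero east zero the east mul   [R ::= the east mul]

S ⇒ zero R ⇒ zero S ⇒ zero east zero R ⇒ zero east zero the east mul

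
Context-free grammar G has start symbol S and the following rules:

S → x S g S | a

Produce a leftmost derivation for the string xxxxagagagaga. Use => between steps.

S => xSgS => xxSgSgS => xxxSgSgSgS => xxxxSgSgSgSgS => xxxxagSgSgSgS => xxxxagagSgSgS => xxxxagagagSgS => xxxxagagagagS => xxxxagagagaga

S => xSgS   [S → x S g S]
xSgS => xxSgSgS   [S → x S g S]
xxSgSgS => xxxSgSgSgS   [S → x S g S]
xxxSgSgSgS => xxxxSgSgSgSgS   [S → x S g S]
xxxxSgSgSgSgS => xxxxagSgSgSgS   [S → a]
xxxxagSgSgSgS => xxxxagagSgSgS   [S → a]
xxxxagagSgSgS => xxxxagagagSgS   [S → a]
xxxxagagagSgS => xxxxagagagagS   [S → a]
xxxxagagagagS => xxxxagagagaga   [S → a]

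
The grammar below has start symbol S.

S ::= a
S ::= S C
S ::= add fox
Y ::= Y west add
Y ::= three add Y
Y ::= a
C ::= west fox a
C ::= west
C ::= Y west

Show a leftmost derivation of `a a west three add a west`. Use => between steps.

S => S C => S C C => a C C => a Y west C => a a west C => a a west Y west => a a west three add Y west => a a west three add a west

S => S C   [S ::= S C]
S C => S C C   [S ::= S C]
S C C => a C C   [S ::= a]
a C C => a Y west C   [C ::= Y west]
a Y west C => a a west C   [Y ::= a]
a a west C => a a west Y west   [C ::= Y west]
a a west Y west => a a west three add Y west   [Y ::= three add Y]
a a west three add Y west => a a west three add a west   [Y ::= a]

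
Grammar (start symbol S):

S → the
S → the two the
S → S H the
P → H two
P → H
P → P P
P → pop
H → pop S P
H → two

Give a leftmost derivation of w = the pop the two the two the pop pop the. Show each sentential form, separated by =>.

S => S H the => the H the => the pop S P the => the pop S H the P the => the pop the two the H the P the => the pop the two the two the P the => the pop the two the two the P P the => the pop the two the two the pop P the => the pop the two the two the pop pop the

S => S H the   [S → S H the]
S H the => the H the   [S → the]
the H the => the pop S P the   [H → pop S P]
the pop S P the => the pop S H the P the   [S → S H the]
the pop S H the P the => the pop the two the H the P the   [S → the two the]
the pop the two the H the P the => the pop the two the two the P the   [H → two]
the pop the two the two the P the => the pop the two the two the P P the   [P → P P]
the pop the two the two the P P the => the pop the two the two the pop P the   [P → pop]
the pop the two the two the pop P the => the pop the two the two the pop pop the   [P → pop]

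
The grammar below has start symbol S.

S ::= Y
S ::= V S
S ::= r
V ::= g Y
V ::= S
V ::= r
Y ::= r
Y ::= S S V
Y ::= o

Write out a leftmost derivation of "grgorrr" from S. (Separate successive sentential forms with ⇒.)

S⇒VS⇒gYS⇒gSSVS⇒grSVS⇒grVSVS⇒grgYSVS⇒grgoSVS⇒grgorVS⇒grgorrS⇒grgorrr

S ⇒ VS   [S ::= V S]
VS ⇒ gYS   [V ::= g Y]
gYS ⇒ gSSVS   [Y ::= S S V]
gSSVS ⇒ grSVS   [S ::= r]
grSVS ⇒ grVSVS   [S ::= V S]
grVSVS ⇒ grgYSVS   [V ::= g Y]
grgYSVS ⇒ grgoSVS   [Y ::= o]
grgoSVS ⇒ grgorVS   [S ::= r]
grgorVS ⇒ grgorrS   [V ::= r]
grgorrS ⇒ grgorrr   [S ::= r]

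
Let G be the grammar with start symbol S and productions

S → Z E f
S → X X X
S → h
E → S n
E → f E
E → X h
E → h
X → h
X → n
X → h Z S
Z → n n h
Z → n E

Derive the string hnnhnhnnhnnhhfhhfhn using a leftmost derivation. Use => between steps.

S => XXX => hZSXX => hnnhSXX => hnnhZEfXX => hnnhnEEfXX => hnnhnXhEfXX => hnnhnhZShEfXX => hnnhnhnnhShEfXX => hnnhnhnnhZEfhEfXX => hnnhnhnnhnnhEfhEfXX => hnnhnhnnhnnhhfhEfXX => hnnhnhnnhnnhhfhhfXX => hnnhnhnnhnnhhfhhfhX => hnnhnhnnhnnhhfhhfhn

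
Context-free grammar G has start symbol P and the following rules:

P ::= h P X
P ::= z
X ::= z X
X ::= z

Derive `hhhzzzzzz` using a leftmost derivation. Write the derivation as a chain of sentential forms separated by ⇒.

P ⇒ hPX   [P ::= h P X]
hPX ⇒ hhPXX   [P ::= h P X]
hhPXX ⇒ hhhPXXX   [P ::= h P X]
hhhPXXX ⇒ hhhzXXX   [P ::= z]
hhhzXXX ⇒ hhhzzXXX   [X ::= z X]
hhhzzXXX ⇒ hhhzzzXX   [X ::= z]
hhhzzzXX ⇒ hhhzzzzX   [X ::= z]
hhhzzzzX ⇒ hhhzzzzzX   [X ::= z X]
hhhzzzzzX ⇒ hhhzzzzzz   [X ::= z]

P ⇒ hPX ⇒ hhPXX ⇒ hhhPXXX ⇒ hhhzXXX ⇒ hhhzzXXX ⇒ hhhzzzXX ⇒ hhhzzzzX ⇒ hhhzzzzzX ⇒ hhhzzzzzz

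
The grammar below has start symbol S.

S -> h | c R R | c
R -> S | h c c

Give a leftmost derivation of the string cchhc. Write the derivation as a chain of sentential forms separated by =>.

S=>cRR=>cSR=>ccRRR=>ccSRR=>cchRR=>cchSR=>cchhR=>cchhS=>cchhc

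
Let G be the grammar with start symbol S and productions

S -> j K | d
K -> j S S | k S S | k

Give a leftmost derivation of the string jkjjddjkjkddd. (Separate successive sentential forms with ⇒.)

S ⇒ jK ⇒ jkSS ⇒ jkjKS ⇒ jkjjSSS ⇒ jkjjdSS ⇒ jkjjddS ⇒ jkjjddjK ⇒ jkjjddjkSS ⇒ jkjjddjkjKS ⇒ jkjjddjkjkSSS ⇒ jkjjddjkjkdSS ⇒ jkjjddjkjkddS ⇒ jkjjddjkjkddd

S ⇒ jK   [S -> j K]
jK ⇒ jkSS   [K -> k S S]
jkSS ⇒ jkjKS   [S -> j K]
jkjKS ⇒ jkjjSSS   [K -> j S S]
jkjjSSS ⇒ jkjjdSS   [S -> d]
jkjjdSS ⇒ jkjjddS   [S -> d]
jkjjddS ⇒ jkjjddjK   [S -> j K]
jkjjddjK ⇒ jkjjddjkSS   [K -> k S S]
jkjjddjkSS ⇒ jkjjddjkjKS   [S -> j K]
jkjjddjkjKS ⇒ jkjjddjkjkSSS   [K -> k S S]
jkjjddjkjkSSS ⇒ jkjjddjkjkdSS   [S -> d]
jkjjddjkjkdSS ⇒ jkjjddjkjkddS   [S -> d]
jkjjddjkjkddS ⇒ jkjjddjkjkddd   [S -> d]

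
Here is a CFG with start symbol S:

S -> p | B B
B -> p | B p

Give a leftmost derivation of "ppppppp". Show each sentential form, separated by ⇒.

S⇒BB⇒BpB⇒BppB⇒BpppB⇒ppppB⇒ppppBp⇒ppppBpp⇒ppppppp

S ⇒ BB   [S -> B B]
BB ⇒ BpB   [B -> B p]
BpB ⇒ BppB   [B -> B p]
BppB ⇒ BpppB   [B -> B p]
BpppB ⇒ ppppB   [B -> p]
ppppB ⇒ ppppBp   [B -> B p]
ppppBp ⇒ ppppBpp   [B -> B p]
ppppBpp ⇒ ppppppp   [B -> p]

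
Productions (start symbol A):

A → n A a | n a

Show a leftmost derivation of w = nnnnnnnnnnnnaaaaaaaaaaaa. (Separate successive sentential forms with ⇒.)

A ⇒ nAa ⇒ nnAaa ⇒ nnnAaaa ⇒ nnnnAaaaa ⇒ nnnnnAaaaaa ⇒ nnnnnnAaaaaaa ⇒ nnnnnnnAaaaaaaa ⇒ nnnnnnnnAaaaaaaaa ⇒ nnnnnnnnnAaaaaaaaaa ⇒ nnnnnnnnnnAaaaaaaaaaa ⇒ nnnnnnnnnnnAaaaaaaaaaaa ⇒ nnnnnnnnnnnnaaaaaaaaaaaa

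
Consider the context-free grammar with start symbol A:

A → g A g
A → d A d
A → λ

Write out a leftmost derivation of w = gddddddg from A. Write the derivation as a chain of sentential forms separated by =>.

A => gAg => gdAdg => gddAddg => gdddAdddg => gddddddg

A => gAg   [A → g A g]
gAg => gdAdg   [A → d A d]
gdAdg => gddAddg   [A → d A d]
gddAddg => gdddAdddg   [A → d A d]
gdddAdddg => gddddddg   [A → λ]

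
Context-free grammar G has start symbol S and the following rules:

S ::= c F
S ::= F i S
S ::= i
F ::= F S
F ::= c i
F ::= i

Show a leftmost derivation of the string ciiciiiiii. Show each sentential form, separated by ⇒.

S⇒cF⇒cFS⇒cFSS⇒cFSSS⇒cFSSSS⇒ciSSSS⇒ciiSSS⇒ciiFiSSS⇒ciiFSiSSS⇒ciiciSiSSS⇒ciiciiiSSS⇒ciiciiiiSS⇒ciiciiiiiS⇒ciiciiiiii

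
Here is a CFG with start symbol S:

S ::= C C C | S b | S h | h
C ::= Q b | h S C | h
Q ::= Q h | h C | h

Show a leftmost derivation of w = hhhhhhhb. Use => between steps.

S => Sb => CCCb => hSCCCb => hCCCCCCb => hhCCCCCb => hhhCCCCb => hhhhCCCb => hhhhhCCb => hhhhhhCb => hhhhhhhb

S => Sb   [S ::= S b]
Sb => CCCb   [S ::= C C C]
CCCb => hSCCCb   [C ::= h S C]
hSCCCb => hCCCCCCb   [S ::= C C C]
hCCCCCCb => hhCCCCCb   [C ::= h]
hhCCCCCb => hhhCCCCb   [C ::= h]
hhhCCCCb => hhhhCCCb   [C ::= h]
hhhhCCCb => hhhhhCCb   [C ::= h]
hhhhhCCb => hhhhhhCb   [C ::= h]
hhhhhhCb => hhhhhhhb   [C ::= h]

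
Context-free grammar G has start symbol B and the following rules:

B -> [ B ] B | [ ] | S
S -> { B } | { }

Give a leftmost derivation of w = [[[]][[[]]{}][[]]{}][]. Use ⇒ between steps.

B ⇒ [B]B ⇒ [[B]B]B ⇒ [[[]]B]B ⇒ [[[]][B]B]B ⇒ [[[]][[B]B]B]B ⇒ [[[]][[[]]B]B]B ⇒ [[[]][[[]]S]B]B ⇒ [[[]][[[]]{}]B]B ⇒ [[[]][[[]]{}][B]B]B ⇒ [[[]][[[]]{}][[]]B]B ⇒ [[[]][[[]]{}][[]]S]B ⇒ [[[]][[[]]{}][[]]{}]B ⇒ [[[]][[[]]{}][[]]{}][]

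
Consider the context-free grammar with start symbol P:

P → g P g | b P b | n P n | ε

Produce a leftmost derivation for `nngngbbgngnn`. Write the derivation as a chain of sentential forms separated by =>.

P => nPn   [P → n P n]
nPn => nnPnn   [P → n P n]
nnPnn => nngPgnn   [P → g P g]
nngPgnn => nngnPngnn   [P → n P n]
nngnPngnn => nngngPgngnn   [P → g P g]
nngngPgngnn => nngngbPbgngnn   [P → b P b]
nngngbPbgngnn => nngngbbgngnn   [P → ε]

P => nPn => nnPnn => nngPgnn => nngnPngnn => nngngPgngnn => nngngbPbgngnn => nngngbbgngnn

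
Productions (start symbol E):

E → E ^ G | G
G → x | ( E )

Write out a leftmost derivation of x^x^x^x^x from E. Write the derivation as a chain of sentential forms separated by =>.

E => E^G => E^G^G => E^G^G^G => E^G^G^G^G => G^G^G^G^G => x^G^G^G^G => x^x^G^G^G => x^x^x^G^G => x^x^x^x^G => x^x^x^x^x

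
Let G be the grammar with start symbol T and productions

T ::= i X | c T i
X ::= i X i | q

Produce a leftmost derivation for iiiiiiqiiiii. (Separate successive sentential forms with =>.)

T=>iX=>iiXi=>iiiXii=>iiiiXiii=>iiiiiXiiii=>iiiiiiXiiiii=>iiiiiiqiiiii

T => iX   [T ::= i X]
iX => iiXi   [X ::= i X i]
iiXi => iiiXii   [X ::= i X i]
iiiXii => iiiiXiii   [X ::= i X i]
iiiiXiii => iiiiiXiiii   [X ::= i X i]
iiiiiXiiii => iiiiiiXiiiii   [X ::= i X i]
iiiiiiXiiiii => iiiiiiqiiiii   [X ::= q]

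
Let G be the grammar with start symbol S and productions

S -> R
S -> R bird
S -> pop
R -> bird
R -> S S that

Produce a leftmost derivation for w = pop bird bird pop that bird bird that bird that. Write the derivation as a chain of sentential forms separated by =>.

S => R => S S that => pop S that => pop R bird that => pop S S that bird that => pop R bird S that bird that => pop S S that bird S that bird that => pop R bird S that bird S that bird that => pop bird bird S that bird S that bird that => pop bird bird pop that bird S that bird that => pop bird bird pop that bird R that bird that => pop bird bird pop that bird bird that bird that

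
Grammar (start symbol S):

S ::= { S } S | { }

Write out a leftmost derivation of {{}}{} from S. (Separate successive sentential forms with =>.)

S => {S}S   [S ::= { S } S]
{S}S => {{}}S   [S ::= { }]
{{}}S => {{}}{}   [S ::= { }]

S => {S}S => {{}}S => {{}}{}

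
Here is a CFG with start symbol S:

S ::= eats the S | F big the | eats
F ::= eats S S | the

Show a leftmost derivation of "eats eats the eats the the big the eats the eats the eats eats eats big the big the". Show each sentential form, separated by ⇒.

S ⇒ F big the ⇒ eats S S big the ⇒ eats eats the S S big the ⇒ eats eats the eats the S S big the ⇒ eats eats the eats the F big the S big the ⇒ eats eats the eats the the big the S big the ⇒ eats eats the eats the the big the eats the S big the ⇒ eats eats the eats the the big the eats the eats the S big the ⇒ eats eats the eats the the big the eats the eats the F big the big the ⇒ eats eats the eats the the big the eats the eats the eats S S big the big the ⇒ eats eats the eats the the big the eats the eats the eats eats S big the big the ⇒ eats eats the eats the the big the eats the eats the eats eats eats big the big the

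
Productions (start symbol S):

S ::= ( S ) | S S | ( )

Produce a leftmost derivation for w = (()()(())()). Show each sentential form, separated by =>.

S => (S) => (SS) => (SSS) => (SSSS) => (()SSS) => (()()SS) => (()()(S)S) => (()()(())S) => (()()(())())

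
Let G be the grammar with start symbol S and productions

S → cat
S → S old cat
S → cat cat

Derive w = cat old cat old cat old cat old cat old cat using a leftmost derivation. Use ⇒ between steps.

S ⇒ S old cat ⇒ S old cat old cat ⇒ S old cat old cat old cat ⇒ S old cat old cat old cat old cat ⇒ S old cat old cat old cat old cat old cat ⇒ cat old cat old cat old cat old cat old cat

S ⇒ S old cat   [S → S old cat]
S old cat ⇒ S old cat old cat   [S → S old cat]
S old cat old cat ⇒ S old cat old cat old cat   [S → S old cat]
S old cat old cat old cat ⇒ S old cat old cat old cat old cat   [S → S old cat]
S old cat old cat old cat old cat ⇒ S old cat old cat old cat old cat old cat   [S → S old cat]
S old cat old cat old cat old cat old cat ⇒ cat old cat old cat old cat old cat old cat   [S → cat]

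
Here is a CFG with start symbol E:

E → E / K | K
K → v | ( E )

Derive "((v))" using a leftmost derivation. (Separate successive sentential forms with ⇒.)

E⇒K⇒(E)⇒(K)⇒((E))⇒((K))⇒((v))

E ⇒ K   [E → K]
K ⇒ (E)   [K → ( E )]
(E) ⇒ (K)   [E → K]
(K) ⇒ ((E))   [K → ( E )]
((E)) ⇒ ((K))   [E → K]
((K)) ⇒ ((v))   [K → v]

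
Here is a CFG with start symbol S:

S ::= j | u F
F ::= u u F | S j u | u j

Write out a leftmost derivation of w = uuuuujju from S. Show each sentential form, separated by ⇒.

S⇒uF⇒uuuF⇒uuuuuF⇒uuuuuSju⇒uuuuujju

S ⇒ uF   [S ::= u F]
uF ⇒ uuuF   [F ::= u u F]
uuuF ⇒ uuuuuF   [F ::= u u F]
uuuuuF ⇒ uuuuuSju   [F ::= S j u]
uuuuuSju ⇒ uuuuujju   [S ::= j]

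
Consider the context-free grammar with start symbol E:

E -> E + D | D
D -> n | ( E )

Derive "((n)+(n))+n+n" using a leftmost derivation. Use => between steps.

E=>E+D=>E+D+D=>D+D+D=>(E)+D+D=>(E+D)+D+D=>(D+D)+D+D=>((E)+D)+D+D=>((D)+D)+D+D=>((n)+D)+D+D=>((n)+(E))+D+D=>((n)+(D))+D+D=>((n)+(n))+D+D=>((n)+(n))+n+D=>((n)+(n))+n+n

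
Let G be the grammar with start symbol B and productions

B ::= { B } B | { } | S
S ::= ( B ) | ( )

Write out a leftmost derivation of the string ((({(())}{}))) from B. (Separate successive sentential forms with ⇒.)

B ⇒ S ⇒ (B) ⇒ (S) ⇒ ((B)) ⇒ ((S)) ⇒ (((B))) ⇒ ((({B}B))) ⇒ ((({S}B))) ⇒ ((({(B)}B))) ⇒ ((({(S)}B))) ⇒ ((({(())}B))) ⇒ ((({(())}{})))

B ⇒ S   [B ::= S]
S ⇒ (B)   [S ::= ( B )]
(B) ⇒ (S)   [B ::= S]
(S) ⇒ ((B))   [S ::= ( B )]
((B)) ⇒ ((S))   [B ::= S]
((S)) ⇒ (((B)))   [S ::= ( B )]
(((B))) ⇒ ((({B}B)))   [B ::= { B } B]
((({B}B))) ⇒ ((({S}B)))   [B ::= S]
((({S}B))) ⇒ ((({(B)}B)))   [S ::= ( B )]
((({(B)}B))) ⇒ ((({(S)}B)))   [B ::= S]
((({(S)}B))) ⇒ ((({(())}B)))   [S ::= ( )]
((({(())}B))) ⇒ ((({(())}{})))   [B ::= { }]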